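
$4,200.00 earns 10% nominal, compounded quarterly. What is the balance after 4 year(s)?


Formula: FV = P * (1 + r/m)^(m*t)
Period rate: r/m = 0.1 / 4 = 0.025
Total periods: m*t = 4 * 4 = 16
Growth factor: (1 + 0.025)^16 = 1.484506
FV = $4,200.00 * 1.484506 = $6,234.92

$6,234.92


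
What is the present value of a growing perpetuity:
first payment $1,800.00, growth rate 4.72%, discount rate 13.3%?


Formula: PV = C / (r - g)
Spread: r - g = 0.133 - 0.0472 = 0.0858
Substituting: PV = $1,800.00 / 0.0858
PV = $20,979.02

$20,979.02


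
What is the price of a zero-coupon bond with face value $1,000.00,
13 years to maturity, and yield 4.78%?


Formula: Price = FV / (1 + r)^n
Substituting: Price = $1,000.00 / (1 + 0.0478)^13
Discount factor: (1.0478)^13 = 1.834928
Price = $1,000.00 / 1.834928 = $544.98

$544.98


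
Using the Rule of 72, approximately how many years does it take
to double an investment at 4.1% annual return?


Formula: Years ≈ 72 / r
Substituting: Years ≈ 72 / 4.1
Years ≈ 17.6

17.6 years


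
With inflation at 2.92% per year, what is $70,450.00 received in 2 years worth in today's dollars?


Formula: Real value = nominal / (1 + inflation)^years
Price level: (1 + 0.0292)^2 = 1.059253
Real value = $70,450.00 / 1.059253 = $66,509.16

$66,509.16


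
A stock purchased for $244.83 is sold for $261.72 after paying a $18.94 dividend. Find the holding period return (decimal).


Formula: HPR = (P1 - P0 + D) / P0
Gain: $261.72 - $244.83 + $18.94 = $35.83
HPR = $35.83 / $244.83 = 0.1463

0.1463


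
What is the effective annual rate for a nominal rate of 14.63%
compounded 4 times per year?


Formula: EAR = (1 + r/m)^m - 1
Period rate: r/m = 0.1463 / 4 = 0.036575
Compounding: (1 + 0.036575)^4 = 1.154524
EAR = 1.154524 - 1 = 0.154524

0.154524


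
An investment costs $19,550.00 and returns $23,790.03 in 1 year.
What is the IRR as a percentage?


Formula: IRR = C1/C0 - 1
Substituting: IRR = $23,790.03 / $19,550.00 - 1
Ratio: 1.216881 - 1 = 0.216881
IRR = 21.6881%

21.6881%


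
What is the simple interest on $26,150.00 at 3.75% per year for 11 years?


Formula: I = P * r * t
Substituting: I = $26,150.00 * 0.0375 * 11
Step: I = $26,150.00 * 0.4125
I = $10,786.88

$10,786.88


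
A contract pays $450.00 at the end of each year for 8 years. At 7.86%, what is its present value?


Formula: PV = PMT * (1 - (1+r)^(-n)) / r
Discount factor: (1 + 0.0786)^(-8) = 0.545904
Bracket: 1 - 0.545904 = 0.454096
PV = $450.00 * 0.454096 / 0.0786 = $2,599.78

$2,599.78


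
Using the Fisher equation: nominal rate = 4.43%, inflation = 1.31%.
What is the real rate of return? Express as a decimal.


Formula: (1 + r_real) = (1 + r_nom) / (1 + inflation)
Substituting: (1 + r_real) = 1.0443 / 1.0131
(1 + r_real) = 1.030797
r_real = 1.030797 - 1 = 0.030797

0.030797


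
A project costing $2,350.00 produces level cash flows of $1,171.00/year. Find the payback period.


Formula: Payback = investment / annual cash flow
Substituting: Payback = $2,350.00 / $1,171.00
Payback = 2.0068 years

2.0068 years


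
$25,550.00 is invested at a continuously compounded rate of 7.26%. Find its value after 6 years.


Formula: FV = P * e^(r*t)
Exponent: r*t = 0.0726 * 6 = 0.4356
e^(0.4356) = 1.54589
FV = $25,550.00 * 1.54589 = $39,497.50

$39,497.50


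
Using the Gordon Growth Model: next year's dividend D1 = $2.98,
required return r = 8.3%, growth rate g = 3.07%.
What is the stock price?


Formula: P = D1 / (r - g)
Spread: r - g = 0.083 - 0.0307 = 0.0523
Substituting: P = $2.98 / 0.0523
P = $56.98

$56.98


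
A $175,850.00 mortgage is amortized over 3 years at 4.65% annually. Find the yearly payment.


Formula: PMT = PV * r / (1 - (1+r)^(-n))
Denominator: 1 - (1 + 0.0465)^(-3) = 0.127466
Numerator: $175,850.00 * 0.0465 = 8177.025
PMT = 8177.025 / 0.127466 = $64,150.58

$64,150.58


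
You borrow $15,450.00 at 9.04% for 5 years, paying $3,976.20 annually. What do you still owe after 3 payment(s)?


Formula: Balance = PV*(1+r)^k - PMT*((1+r)^k - 1)/r
Growth: (1 + 0.0904)^3 = 1.296455
Accumulated factor: ((1+r)^k - 1)/r = 3.279372
Balance = $15,450.00 * 1.296455 - $3,976.20 * 3.279372
Balance = $6,990.79

$6,990.79


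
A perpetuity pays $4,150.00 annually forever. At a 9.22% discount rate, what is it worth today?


Formula: PV = C / r
Substituting: PV = $4,150.00 / 0.0922
PV = $45,010.85

$45,010.85


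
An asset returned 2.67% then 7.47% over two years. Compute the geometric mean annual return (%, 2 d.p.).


Formula: Geometric mean = ((1+r1)*(1+r2))^(1/2) - 1
Product: (1 + 0.0267) * (1 + 0.0747) = 1.0267 * 1.0747 = 1.103394
Square root: 1.103394^0.5 = 1.050426
Geometric mean = 1.050426 - 1 = 0.050426
As percentage: 5.04%

5.04%


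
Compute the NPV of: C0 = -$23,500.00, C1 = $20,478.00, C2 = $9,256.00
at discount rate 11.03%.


Formula: NPV = C0 + C1/(1+r) + C2/(1+r)^2
Discount C1: $20,478.00 / (1 + 0.1103) = $18,443.66
Discount C2: $9,256.00 / (1 + 0.1103)^2 = $7,508.32
NPV = -$23,500.00 + $18,443.66 + $7,508.32 = $2,451.98

$2,451.98


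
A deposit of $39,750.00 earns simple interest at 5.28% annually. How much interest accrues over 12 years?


Formula: I = P * r * t
Substituting: I = $39,750.00 * 0.0528 * 12
Step: I = $39,750.00 * 0.6336
I = $25,185.60

$25,185.60


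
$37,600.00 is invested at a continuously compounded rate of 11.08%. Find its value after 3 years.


Formula: FV = P * e^(r*t)
Exponent: r*t = 0.1108 * 3 = 0.3324
e^(0.3324) = 1.39431
FV = $37,600.00 * 1.39431 = $52,426.07

$52,426.07


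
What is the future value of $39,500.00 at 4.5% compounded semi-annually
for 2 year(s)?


Formula: FV = P * (1 + r/m)^(m*t)
Period rate: r/m = 0.045 / 2 = 0.0225
Total periods: m*t = 2 * 2 = 4
Growth factor: (1 + 0.0225)^4 = 1.093083
FV = $39,500.00 * 1.093083 = $43,176.79

$43,176.79


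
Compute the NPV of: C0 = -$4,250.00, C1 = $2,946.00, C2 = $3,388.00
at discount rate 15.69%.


Formula: NPV = C0 + C1/(1+r) + C2/(1+r)^2
Discount C1: $2,946.00 / (1 + 0.1569) = $2,546.46
Discount C2: $3,388.00 / (1 + 0.1569)^2 = $2,531.35
NPV = -$4,250.00 + $2,546.46 + $2,531.35 = $827.81

$827.81


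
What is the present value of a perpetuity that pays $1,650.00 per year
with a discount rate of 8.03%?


Formula: PV = C / r
Substituting: PV = $1,650.00 / 0.0803
PV = $20,547.95

$20,547.95


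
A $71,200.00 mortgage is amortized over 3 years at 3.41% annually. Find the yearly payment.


Formula: PMT = PV * r / (1 - (1+r)^(-n))
Denominator: 1 - (1 + 0.0341)^(-3) = 0.0957
Numerator: $71,200.00 * 0.0341 = 2427.92
PMT = 2427.92 / 0.0957 = $25,370.03

$25,370.03


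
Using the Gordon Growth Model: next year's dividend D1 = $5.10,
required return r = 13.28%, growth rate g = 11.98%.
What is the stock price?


Formula: P = D1 / (r - g)
Spread: r - g = 0.1328 - 0.1198 = 0.013
Substituting: P = $5.10 / 0.013
P = $392.31

$392.31


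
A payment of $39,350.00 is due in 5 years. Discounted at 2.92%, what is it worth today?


Formula: PV = FV / (1 + r)^n
Substituting: PV = $39,350.00 / (1 + 0.0292)^5
Discount factor: (1.0292)^5 = 1.154779
PV = $39,350.00 / 1.154779 = $34,075.78

$34,075.78


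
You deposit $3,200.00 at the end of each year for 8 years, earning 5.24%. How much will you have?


Formula: FV = PMT * ((1+r)^n - 1) / r
Growth factor: (1 + 0.0524)^8 = 1.504689
Numerator: 1.504689 - 1 = 0.504689
FV = $3,200.00 * 0.504689 / 0.0524 = $30,820.70

$30,820.70


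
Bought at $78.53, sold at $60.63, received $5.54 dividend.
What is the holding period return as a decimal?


Formula: HPR = (P1 - P0 + D) / P0
Gain: $60.63 - $78.53 + $5.54 = -$12.36
HPR = -$12.36 / $78.53 = -0.1574

-0.1574


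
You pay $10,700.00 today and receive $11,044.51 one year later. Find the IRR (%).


Formula: IRR = C1/C0 - 1
Substituting: IRR = $11,044.51 / $10,700.00 - 1
Ratio: 1.032197 - 1 = 0.032197
IRR = 3.2197%

3.2197%


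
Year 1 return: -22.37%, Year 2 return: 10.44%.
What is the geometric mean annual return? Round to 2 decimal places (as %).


Formula: Geometric mean = ((1+r1)*(1+r2))^(1/2) - 1
Product: (1 + -0.2237) * (1 + 0.1044) = 0.7763 * 1.1044 = 0.857346
Square root: 0.857346^0.5 = 0.92593
Geometric mean = 0.92593 - 1 = -0.07407
As percentage: -7.41%

-7.41%


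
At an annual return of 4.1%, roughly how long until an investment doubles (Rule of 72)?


Formula: Years ≈ 72 / r
Substituting: Years ≈ 72 / 4.1
Years ≈ 17.6

17.6 years


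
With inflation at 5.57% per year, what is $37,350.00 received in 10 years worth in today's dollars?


Formula: Real value = nominal / (1 + inflation)^years
Price level: (1 + 0.0557)^10 = 1.719512
Real value = $37,350.00 / 1.719512 = $21,721.28

$21,721.28


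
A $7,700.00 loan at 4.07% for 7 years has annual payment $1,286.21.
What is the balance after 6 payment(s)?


Formula: Balance = PV*(1+r)^k - PMT*((1+r)^k - 1)/r
Growth: (1 + 0.0407)^6 = 1.270438
Accumulated factor: ((1+r)^k - 1)/r = 6.644658
Balance = $7,700.00 * 1.270438 - $1,286.21 * 6.644658
Balance = $1,235.94

$1,235.94


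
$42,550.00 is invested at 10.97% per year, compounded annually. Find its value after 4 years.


Formula: FV = P * (1 + r)^n
Substituting: FV = $42,550.00 * (1 + 0.1097)^4
Growth factor: (1.1097)^4 = 1.51643
FV = $42,550.00 * 1.51643 = $64,524.09

$64,524.09


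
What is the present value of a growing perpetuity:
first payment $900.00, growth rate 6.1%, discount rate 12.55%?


Formula: PV = C / (r - g)
Spread: r - g = 0.1255 - 0.061 = 0.0645
Substituting: PV = $900.00 / 0.0645
PV = $13,953.49

$13,953.49


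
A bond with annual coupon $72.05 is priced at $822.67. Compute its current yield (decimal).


Formula: Current yield = annual coupon / price
Substituting: CY = $72.05 / $822.67
CY = 0.087581

0.087581


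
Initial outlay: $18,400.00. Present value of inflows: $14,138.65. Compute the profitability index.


Formula: PI = PV(cash flows) / initial investment
Substituting: PI = $14,138.65 / $18,400.00
PI = 0.7684

0.7684


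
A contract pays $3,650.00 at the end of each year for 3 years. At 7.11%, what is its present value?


Formula: PV = PMT * (1 - (1+r)^(-n)) / r
Discount factor: (1 + 0.0711)^(-3) = 0.813785
Bracket: 1 - 0.813785 = 0.186215
PV = $3,650.00 * 0.186215 / 0.0711 = $9,559.54

$9,559.54


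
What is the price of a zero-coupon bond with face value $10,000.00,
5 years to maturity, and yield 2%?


Formula: Price = FV / (1 + r)^n
Substituting: Price = $10,000.00 / (1 + 0.02)^5
Discount factor: (1.02)^5 = 1.104081
Price = $10,000.00 / 1.104081 = $9,057.31

$9,057.31


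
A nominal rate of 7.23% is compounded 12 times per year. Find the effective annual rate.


Formula: EAR = (1 + r/m)^m - 1
Period rate: r/m = 0.0723 / 12 = 0.006025
Compounding: (1 + 0.006025)^12 = 1.074745
EAR = 1.074745 - 1 = 0.074745

0.074745


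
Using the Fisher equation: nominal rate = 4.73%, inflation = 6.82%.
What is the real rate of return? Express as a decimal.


Formula: (1 + r_real) = (1 + r_nom) / (1 + inflation)
Substituting: (1 + r_real) = 1.0473 / 1.0682
(1 + r_real) = 0.980434
r_real = 0.980434 - 1 = -0.019566

-0.019566


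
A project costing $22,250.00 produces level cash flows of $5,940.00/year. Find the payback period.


Formula: Payback = investment / annual cash flow
Substituting: Payback = $22,250.00 / $5,940.00
Payback = 3.7458 years

3.7458 years


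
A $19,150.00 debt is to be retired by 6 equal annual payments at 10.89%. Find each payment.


Formula: PMT = PV * r / (1 - (1+r)^(-n))
Denominator: 1 - (1 + 0.1089)^(-6) = 0.462169
Numerator: $19,150.00 * 0.1089 = 2085.435
PMT = 2085.435 / 0.462169 = $4,512.28

$4,512.28


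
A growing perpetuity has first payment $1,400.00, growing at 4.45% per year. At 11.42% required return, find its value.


Formula: PV = C / (r - g)
Spread: r - g = 0.1142 - 0.0445 = 0.0697
Substituting: PV = $1,400.00 / 0.0697
PV = $20,086.08

$20,086.08


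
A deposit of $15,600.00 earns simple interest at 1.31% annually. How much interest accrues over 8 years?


Formula: I = P * r * t
Substituting: I = $15,600.00 * 0.0131 * 8
Step: I = $15,600.00 * 0.1048
I = $1,634.88

$1,634.88


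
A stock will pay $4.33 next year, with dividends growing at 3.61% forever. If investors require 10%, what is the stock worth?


Formula: P = D1 / (r - g)
Spread: r - g = 0.1 - 0.0361 = 0.0639
Substituting: P = $4.33 / 0.0639
P = $67.76

$67.76


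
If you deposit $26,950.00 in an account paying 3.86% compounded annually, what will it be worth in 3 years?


Formula: FV = P * (1 + r)^n
Substituting: FV = $26,950.00 * (1 + 0.0386)^3
Growth factor: (1.0386)^3 = 1.120327
FV = $26,950.00 * 1.120327 = $30,192.82

$30,192.82


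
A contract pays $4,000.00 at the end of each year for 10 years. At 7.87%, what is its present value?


Formula: PV = PMT * (1 - (1+r)^(-n)) / r
Discount factor: (1 + 0.0787)^(-10) = 0.468806
Bracket: 1 - 0.468806 = 0.531194
PV = $4,000.00 * 0.531194 / 0.0787 = $26,998.42

$26,998.42


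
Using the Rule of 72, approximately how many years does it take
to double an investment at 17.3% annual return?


Formula: Years ≈ 72 / r
Substituting: Years ≈ 72 / 17.3
Years ≈ 4.2

4.2 years


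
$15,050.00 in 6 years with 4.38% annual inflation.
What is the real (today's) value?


Formula: Real value = nominal / (1 + inflation)^years
Price level: (1 + 0.0438)^6 = 1.293313
Real value = $15,050.00 / 1.293313 = $11,636.78

$11,636.78


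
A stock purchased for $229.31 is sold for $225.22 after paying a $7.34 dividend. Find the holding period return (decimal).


Formula: HPR = (P1 - P0 + D) / P0
Gain: $225.22 - $229.31 + $7.34 = $3.25
HPR = $3.25 / $229.31 = 0.0142

0.0142


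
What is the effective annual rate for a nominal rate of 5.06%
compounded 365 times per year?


Formula: EAR = (1 + r/m)^m - 1
Period rate: r/m = 0.0506 / 365 = 0.000139
Compounding: (1 + 0.000139)^365 = 1.051898
EAR = 1.051898 - 1 = 0.051898

0.051898


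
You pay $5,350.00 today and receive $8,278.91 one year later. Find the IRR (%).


Formula: IRR = C1/C0 - 1
Substituting: IRR = $8,278.91 / $5,350.00 - 1
Ratio: 1.54746 - 1 = 0.54746
IRR = 54.746%

54.746%


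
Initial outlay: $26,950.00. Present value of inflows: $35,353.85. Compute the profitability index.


Formula: PI = PV(cash flows) / initial investment
Substituting: PI = $35,353.85 / $26,950.00
PI = 1.3118

1.3118


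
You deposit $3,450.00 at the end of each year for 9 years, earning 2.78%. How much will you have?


Formula: FV = PMT * ((1+r)^n - 1) / r
Growth factor: (1 + 0.0278)^9 = 1.279904
Numerator: 1.279904 - 1 = 0.279904
FV = $3,450.00 * 0.279904 / 0.0278 = $34,736.33

$34,736.33


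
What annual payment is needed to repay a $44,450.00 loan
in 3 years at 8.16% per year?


Formula: PMT = PV * r / (1 - (1+r)^(-n))
Denominator: 1 - (1 + 0.0816)^(-3) = 0.209685
Numerator: $44,450.00 * 0.0816 = 3627.12
PMT = 3627.12 / 0.209685 = $17,297.91

$17,297.91


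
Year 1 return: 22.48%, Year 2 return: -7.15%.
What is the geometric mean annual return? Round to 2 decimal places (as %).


Formula: Geometric mean = ((1+r1)*(1+r2))^(1/2) - 1
Product: (1 + 0.2248) * (1 + -0.0715) = 1.2248 * 0.9285 = 1.137227
Square root: 1.137227^0.5 = 1.066408
Geometric mean = 1.066408 - 1 = 0.066408
As percentage: 6.64%

6.64%


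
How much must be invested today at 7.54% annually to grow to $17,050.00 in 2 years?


Formula: PV = FV / (1 + r)^n
Substituting: PV = $17,050.00 / (1 + 0.0754)^2
Discount factor: (1.0754)^2 = 1.156485
PV = $17,050.00 / 1.156485 = $14,742.95

$14,742.95


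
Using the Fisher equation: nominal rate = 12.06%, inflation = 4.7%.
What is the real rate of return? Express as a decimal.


Formula: (1 + r_real) = (1 + r_nom) / (1 + inflation)
Substituting: (1 + r_real) = 1.1206 / 1.047
(1 + r_real) = 1.070296
r_real = 1.070296 - 1 = 0.070296

0.070296


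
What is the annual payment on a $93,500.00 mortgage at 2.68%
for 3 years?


Formula: PMT = PV * r / (1 - (1+r)^(-n))
Denominator: 1 - (1 + 0.0268)^(-3) = 0.076276
Numerator: $93,500.00 * 0.0268 = 2505.8
PMT = 2505.8 / 0.076276 = $32,851.93

$32,851.93


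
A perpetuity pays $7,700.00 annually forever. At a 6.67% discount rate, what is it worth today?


Formula: PV = C / r
Substituting: PV = $7,700.00 / 0.0667
PV = $115,442.28

$115,442.28


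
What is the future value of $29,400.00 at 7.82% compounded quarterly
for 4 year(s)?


Formula: FV = P * (1 + r/m)^(m*t)
Period rate: r/m = 0.0782 / 4 = 0.01955
Total periods: m*t = 4 * 4 = 16
Growth factor: (1 + 0.01955)^16 = 1.363127
FV = $29,400.00 * 1.363127 = $40,075.95

$40,075.95


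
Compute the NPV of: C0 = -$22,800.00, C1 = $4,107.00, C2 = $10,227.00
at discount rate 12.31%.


Formula: NPV = C0 + C1/(1+r) + C2/(1+r)^2
Discount C1: $4,107.00 / (1 + 0.1231) = $3,656.84
Discount C2: $10,227.00 / (1 + 0.1231)^2 = $8,107.96
NPV = -$22,800.00 + $3,656.84 + $8,107.96 = -$11,035.20

-$11,035.20


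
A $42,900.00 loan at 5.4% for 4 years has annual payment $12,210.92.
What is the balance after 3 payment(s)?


Formula: Balance = PV*(1+r)^k - PMT*((1+r)^k - 1)/r
Growth: (1 + 0.054)^3 = 1.170905
Accumulated factor: ((1+r)^k - 1)/r = 3.164916
Balance = $42,900.00 * 1.170905 - $12,210.92 * 3.164916
Balance = $11,585.31

$11,585.31


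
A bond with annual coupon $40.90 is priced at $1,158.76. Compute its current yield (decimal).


Formula: Current yield = annual coupon / price
Substituting: CY = $40.90 / $1,158.76
CY = 0.035296

0.035296


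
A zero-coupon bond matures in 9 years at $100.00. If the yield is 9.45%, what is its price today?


Formula: Price = FV / (1 + r)^n
Substituting: Price = $100.00 / (1 + 0.0945)^9
Discount factor: (1.0945)^9 = 2.253938
Price = $100.00 / 2.253938 = $44.37

$44.37


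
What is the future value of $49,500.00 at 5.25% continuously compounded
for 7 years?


Formula: FV = P * e^(r*t)
Exponent: r*t = 0.0525 * 7 = 0.3675
e^(0.3675) = 1.44412
FV = $49,500.00 * 1.44412 = $71,483.93

$71,483.93


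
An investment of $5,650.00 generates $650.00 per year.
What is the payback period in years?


Formula: Payback = investment / annual cash flow
Substituting: Payback = $5,650.00 / $650.00
Payback = 8.6923 years

8.6923 years


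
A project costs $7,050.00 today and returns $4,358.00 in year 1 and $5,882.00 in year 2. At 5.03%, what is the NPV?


Formula: NPV = C0 + C1/(1+r) + C2/(1+r)^2
Discount C1: $4,358.00 / (1 + 0.0503) = $4,149.29
Discount C2: $5,882.00 / (1 + 0.0503)^2 = $5,332.10
NPV = -$7,050.00 + $4,149.29 + $5,332.10 = $2,431.39

$2,431.39


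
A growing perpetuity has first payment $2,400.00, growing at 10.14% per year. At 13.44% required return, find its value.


Formula: PV = C / (r - g)
Spread: r - g = 0.1344 - 0.1014 = 0.033
Substituting: PV = $2,400.00 / 0.033
PV = $72,727.27

$72,727.27


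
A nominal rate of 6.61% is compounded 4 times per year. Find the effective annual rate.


Formula: EAR = (1 + r/m)^m - 1
Period rate: r/m = 0.0661 / 4 = 0.016525
Compounding: (1 + 0.016525)^4 = 1.067757
EAR = 1.067757 - 1 = 0.067757

0.067757


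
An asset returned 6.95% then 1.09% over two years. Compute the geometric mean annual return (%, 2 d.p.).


Formula: Geometric mean = ((1+r1)*(1+r2))^(1/2) - 1
Product: (1 + 0.0695) * (1 + 0.0109) = 1.0695 * 1.0109 = 1.081158
Square root: 1.081158^0.5 = 1.039787
Geometric mean = 1.039787 - 1 = 0.039787
As percentage: 3.98%

3.98%


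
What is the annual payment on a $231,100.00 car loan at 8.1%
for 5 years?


Formula: PMT = PV * r / (1 - (1+r)^(-n))
Denominator: 1 - (1 + 0.081)^(-5) = 0.322559
Numerator: $231,100.00 * 0.081 = 18719.1
PMT = 18719.1 / 0.322559 = $58,033.12

$58,033.12


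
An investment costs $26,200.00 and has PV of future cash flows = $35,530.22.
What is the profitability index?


Formula: PI = PV(cash flows) / initial investment
Substituting: PI = $35,530.22 / $26,200.00
PI = 1.3561

1.3561


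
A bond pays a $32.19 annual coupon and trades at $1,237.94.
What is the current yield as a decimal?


Formula: Current yield = annual coupon / price
Substituting: CY = $32.19 / $1,237.94
CY = 0.026003

0.026003


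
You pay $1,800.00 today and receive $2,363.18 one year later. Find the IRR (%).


Formula: IRR = C1/C0 - 1
Substituting: IRR = $2,363.18 / $1,800.00 - 1
Ratio: 1.312878 - 1 = 0.312878
IRR = 31.2878%

31.2878%


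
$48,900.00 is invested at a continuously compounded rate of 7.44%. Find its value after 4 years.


Formula: FV = P * e^(r*t)
Exponent: r*t = 0.0744 * 4 = 0.2976
e^(0.2976) = 1.346623
FV = $48,900.00 * 1.346623 = $65,849.87

$65,849.87


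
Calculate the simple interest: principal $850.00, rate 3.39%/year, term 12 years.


Formula: I = P * r * t
Substituting: I = $850.00 * 0.0339 * 12
Step: I = $850.00 * 0.4068
I = $345.78

$345.78


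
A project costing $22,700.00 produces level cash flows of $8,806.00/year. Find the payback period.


Formula: Payback = investment / annual cash flow
Substituting: Payback = $22,700.00 / $8,806.00
Payback = 2.5778 years

2.5778 years


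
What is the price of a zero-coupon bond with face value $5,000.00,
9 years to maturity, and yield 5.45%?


Formula: Price = FV / (1 + r)^n
Substituting: Price = $5,000.00 / (1 + 0.0545)^9
Discount factor: (1.0545)^9 = 1.612201
Price = $5,000.00 / 1.612201 = $3,101.35

$3,101.35


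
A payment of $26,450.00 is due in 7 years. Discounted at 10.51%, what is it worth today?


Formula: PV = FV / (1 + r)^n
Substituting: PV = $26,450.00 / (1 + 0.1051)^7
Discount factor: (1.1051)^7 = 2.012848
PV = $26,450.00 / 2.012848 = $13,140.58

$13,140.58


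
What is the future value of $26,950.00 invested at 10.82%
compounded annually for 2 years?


Formula: FV = P * (1 + r)^n
Substituting: FV = $26,950.00 * (1 + 0.1082)^2
Growth factor: (1.1082)^2 = 1.228107
FV = $26,950.00 * 1.228107 = $33,097.49

$33,097.49


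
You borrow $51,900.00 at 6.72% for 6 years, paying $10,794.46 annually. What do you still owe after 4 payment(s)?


Formula: Balance = PV*(1+r)^k - PMT*((1+r)^k - 1)/r
Growth: (1 + 0.0672)^4 = 1.297129
Accumulated factor: ((1+r)^k - 1)/r = 4.421567
Balance = $51,900.00 * 1.297129 - $10,794.46 * 4.421567
Balance = $19,592.58

$19,592.58


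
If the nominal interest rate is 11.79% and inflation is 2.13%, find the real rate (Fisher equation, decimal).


Formula: (1 + r_real) = (1 + r_nom) / (1 + inflation)
Substituting: (1 + r_real) = 1.1179 / 1.0213
(1 + r_real) = 1.094585
r_real = 1.094585 - 1 = 0.094585

0.094585


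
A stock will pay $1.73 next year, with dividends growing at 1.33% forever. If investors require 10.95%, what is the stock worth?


Formula: P = D1 / (r - g)
Spread: r - g = 0.1095 - 0.0133 = 0.0962
Substituting: P = $1.73 / 0.0962
P = $17.98

$17.98


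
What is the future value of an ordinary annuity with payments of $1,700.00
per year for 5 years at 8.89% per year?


Formula: FV = PMT * ((1+r)^n - 1) / r
Growth factor: (1 + 0.0889)^5 = 1.530876
Numerator: 1.530876 - 1 = 0.530876
FV = $1,700.00 * 0.530876 / 0.0889 = $10,151.73

$10,151.73


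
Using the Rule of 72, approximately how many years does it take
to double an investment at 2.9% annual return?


Formula: Years ≈ 72 / r
Substituting: Years ≈ 72 / 2.9
Years ≈ 24.8

24.8 years


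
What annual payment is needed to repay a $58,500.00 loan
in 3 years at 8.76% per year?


Formula: PMT = PV * r / (1 - (1+r)^(-n))
Denominator: 1 - (1 + 0.0876)^(-3) = 0.222693
Numerator: $58,500.00 * 0.0876 = 5124.6
PMT = 5124.6 / 0.222693 = $23,011.92

$23,011.92


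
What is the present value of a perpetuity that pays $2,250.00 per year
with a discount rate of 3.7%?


Formula: PV = C / r
Substituting: PV = $2,250.00 / 0.037
PV = $60,810.81

$60,810.81


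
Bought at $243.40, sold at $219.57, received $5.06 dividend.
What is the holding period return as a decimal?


Formula: HPR = (P1 - P0 + D) / P0
Gain: $219.57 - $243.40 + $5.06 = -$18.77
HPR = -$18.77 / $243.40 = -0.0771

-0.0771


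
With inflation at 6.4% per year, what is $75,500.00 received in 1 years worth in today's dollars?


Formula: Real value = nominal / (1 + inflation)^years
Price level: (1 + 0.064)^1 = 1.064
Real value = $75,500.00 / 1.064 = $70,958.65

$70,958.65


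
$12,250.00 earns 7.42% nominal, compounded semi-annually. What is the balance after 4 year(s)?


Formula: FV = P * (1 + r/m)^(m*t)
Period rate: r/m = 0.0742 / 2 = 0.0371
Total periods: m*t = 2 * 4 = 8
Growth factor: (1 + 0.0371)^8 = 1.338336
FV = $12,250.00 * 1.338336 = $16,394.61

$16,394.61


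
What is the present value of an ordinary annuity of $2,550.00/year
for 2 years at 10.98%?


Formula: PV = PMT * (1 - (1+r)^(-n)) / r
Discount factor: (1 + 0.1098)^(-2) = 0.811915
Bracket: 1 - 0.811915 = 0.188085
PV = $2,550.00 * 0.188085 / 0.1098 = $4,368.09

$4,368.09


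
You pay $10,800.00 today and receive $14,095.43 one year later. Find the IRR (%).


Formula: IRR = C1/C0 - 1
Substituting: IRR = $14,095.43 / $10,800.00 - 1
Ratio: 1.305132 - 1 = 0.305132
IRR = 30.5132%

30.5132%


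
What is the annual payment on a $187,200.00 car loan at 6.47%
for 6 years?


Formula: PMT = PV * r / (1 - (1+r)^(-n))
Denominator: 1 - (1 + 0.0647)^(-6) = 0.313506
Numerator: $187,200.00 * 0.0647 = 12111.84
PMT = 12111.84 / 0.313506 = $38,633.47

$38,633.47


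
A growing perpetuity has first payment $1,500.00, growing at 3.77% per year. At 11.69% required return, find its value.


Formula: PV = C / (r - g)
Spread: r - g = 0.1169 - 0.0377 = 0.0792
Substituting: PV = $1,500.00 / 0.0792
PV = $18,939.39

$18,939.39


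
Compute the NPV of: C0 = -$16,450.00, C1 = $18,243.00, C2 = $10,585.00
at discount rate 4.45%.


Formula: NPV = C0 + C1/(1+r) + C2/(1+r)^2
Discount C1: $18,243.00 / (1 + 0.0445) = $17,465.77
Discount C2: $10,585.00 / (1 + 0.0445)^2 = $9,702.28
NPV = -$16,450.00 + $17,465.77 + $9,702.28 = $10,718.06

$10,718.06


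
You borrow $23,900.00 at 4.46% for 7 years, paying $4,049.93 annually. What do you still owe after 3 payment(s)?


Formula: Balance = PV*(1+r)^k - PMT*((1+r)^k - 1)/r
Growth: (1 + 0.0446)^3 = 1.139856
Accumulated factor: ((1+r)^k - 1)/r = 3.135789
Balance = $23,900.00 * 1.139856 - $4,049.93 * 3.135789
Balance = $14,542.84

$14,542.84


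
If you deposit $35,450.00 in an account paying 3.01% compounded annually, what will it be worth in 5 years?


Formula: FV = P * (1 + r)^n
Substituting: FV = $35,450.00 * (1 + 0.0301)^5
Growth factor: (1.0301)^5 = 1.159837
FV = $35,450.00 * 1.159837 = $41,116.22

$41,116.22


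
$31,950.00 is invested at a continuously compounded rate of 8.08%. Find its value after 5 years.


Formula: FV = P * e^(r*t)
Exponent: r*t = 0.0808 * 5 = 0.404
e^(0.404) = 1.497804
FV = $31,950.00 * 1.497804 = $47,854.84

$47,854.84


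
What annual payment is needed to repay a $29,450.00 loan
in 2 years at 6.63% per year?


Formula: PMT = PV * r / (1 - (1+r)^(-n))
Denominator: 1 - (1 + 0.0663)^(-2) = 0.120489
Numerator: $29,450.00 * 0.0663 = 1952.535
PMT = 1952.535 / 0.120489 = $16,205.06

$16,205.06


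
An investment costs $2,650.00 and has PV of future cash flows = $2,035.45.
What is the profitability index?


Formula: PI = PV(cash flows) / initial investment
Substituting: PI = $2,035.45 / $2,650.00
PI = 0.7681

0.7681


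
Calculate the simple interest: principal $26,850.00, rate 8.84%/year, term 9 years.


Formula: I = P * r * t
Substituting: I = $26,850.00 * 0.0884 * 9
Step: I = $26,850.00 * 0.7956
I = $21,361.86

$21,361.86


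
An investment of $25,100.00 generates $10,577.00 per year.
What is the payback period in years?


Formula: Payback = investment / annual cash flow
Substituting: Payback = $25,100.00 / $10,577.00
Payback = 2.3731 years

2.3731 years


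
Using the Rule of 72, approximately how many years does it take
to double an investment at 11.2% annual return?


Formula: Years ≈ 72 / r
Substituting: Years ≈ 72 / 11.2
Years ≈ 6.4

6.4 years


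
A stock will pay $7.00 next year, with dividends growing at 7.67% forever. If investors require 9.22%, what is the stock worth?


Formula: P = D1 / (r - g)
Spread: r - g = 0.0922 - 0.0767 = 0.0155
Substituting: P = $7.00 / 0.0155
P = $451.61

$451.61


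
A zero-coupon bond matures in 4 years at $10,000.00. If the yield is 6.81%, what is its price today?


Formula: Price = FV / (1 + r)^n
Substituting: Price = $10,000.00 / (1 + 0.0681)^4
Discount factor: (1.0681)^4 = 1.30151
Price = $10,000.00 / 1.30151 = $7,683.38

$7,683.38


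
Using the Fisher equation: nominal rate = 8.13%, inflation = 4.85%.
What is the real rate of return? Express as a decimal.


Formula: (1 + r_real) = (1 + r_nom) / (1 + inflation)
Substituting: (1 + r_real) = 1.0813 / 1.0485
(1 + r_real) = 1.031283
r_real = 1.031283 - 1 = 0.031283

0.031283


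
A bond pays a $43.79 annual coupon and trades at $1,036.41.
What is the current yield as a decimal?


Formula: Current yield = annual coupon / price
Substituting: CY = $43.79 / $1,036.41
CY = 0.042252

0.042252


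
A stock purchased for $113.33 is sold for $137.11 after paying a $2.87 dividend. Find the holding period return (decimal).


Formula: HPR = (P1 - P0 + D) / P0
Gain: $137.11 - $113.33 + $2.87 = $26.65
HPR = $26.65 / $113.33 = 0.2352

0.2352


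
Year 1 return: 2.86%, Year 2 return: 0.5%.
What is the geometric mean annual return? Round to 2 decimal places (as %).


Formula: Geometric mean = ((1+r1)*(1+r2))^(1/2) - 1
Product: (1 + 0.0286) * (1 + 0.005) = 1.0286 * 1.005 = 1.033743
Square root: 1.033743^0.5 = 1.016732
Geometric mean = 1.016732 - 1 = 0.016732
As percentage: 1.67%

1.67%


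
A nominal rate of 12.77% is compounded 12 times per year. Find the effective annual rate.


Formula: EAR = (1 + r/m)^m - 1
Period rate: r/m = 0.1277 / 12 = 0.010642
Compounding: (1 + 0.010642)^12 = 1.135446
EAR = 1.135446 - 1 = 0.135446

0.135446


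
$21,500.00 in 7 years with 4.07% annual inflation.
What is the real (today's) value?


Formula: Real value = nominal / (1 + inflation)^years
Price level: (1 + 0.0407)^7 = 1.322144
Real value = $21,500.00 / 1.322144 = $16,261.46

$16,261.46


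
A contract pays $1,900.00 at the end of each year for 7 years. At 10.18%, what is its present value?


Formula: PV = PMT * (1 - (1+r)^(-n)) / r
Discount factor: (1 + 0.1018)^(-7) = 0.507318
Bracket: 1 - 0.507318 = 0.492682
PV = $1,900.00 * 0.492682 / 0.1018 = $9,195.43

$9,195.43


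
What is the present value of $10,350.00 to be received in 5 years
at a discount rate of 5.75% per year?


Formula: PV = FV / (1 + r)^n
Substituting: PV = $10,350.00 / (1 + 0.0575)^5
Discount factor: (1.0575)^5 = 1.322519
PV = $10,350.00 / 1.322519 = $7,825.98

$7,825.98


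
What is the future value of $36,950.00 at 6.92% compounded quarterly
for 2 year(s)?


Formula: FV = P * (1 + r/m)^(m*t)
Period rate: r/m = 0.0692 / 4 = 0.0173
Total periods: m*t = 4 * 2 = 8
Growth factor: (1 + 0.0173)^8 = 1.147076
FV = $36,950.00 * 1.147076 = $42,384.47

$42,384.47


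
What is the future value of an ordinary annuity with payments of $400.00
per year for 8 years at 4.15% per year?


Formula: FV = PMT * ((1+r)^n - 1) / r
Growth factor: (1 + 0.0415)^8 = 1.38444
Numerator: 1.38444 - 1 = 0.38444
FV = $400.00 * 0.38444 / 0.0415 = $3,705.45

$3,705.45


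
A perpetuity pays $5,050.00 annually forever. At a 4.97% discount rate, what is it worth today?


Formula: PV = C / r
Substituting: PV = $5,050.00 / 0.0497
PV = $101,609.66

$101,609.66


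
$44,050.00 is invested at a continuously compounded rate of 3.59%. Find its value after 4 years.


Formula: FV = P * e^(r*t)
Exponent: r*t = 0.0359 * 4 = 0.1436
e^(0.1436) = 1.154422
FV = $44,050.00 * 1.154422 = $50,852.30

$50,852.30


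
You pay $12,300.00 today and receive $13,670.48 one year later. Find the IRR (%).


Formula: IRR = C1/C0 - 1
Substituting: IRR = $13,670.48 / $12,300.00 - 1
Ratio: 1.111421 - 1 = 0.111421
IRR = 11.1421%

11.1421%


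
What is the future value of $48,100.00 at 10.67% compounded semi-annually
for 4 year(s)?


Formula: FV = P * (1 + r/m)^(m*t)
Period rate: r/m = 0.1067 / 2 = 0.05335
Total periods: m*t = 2 * 4 = 8
Growth factor: (1 + 0.05335)^8 = 1.51559
FV = $48,100.00 * 1.51559 = $72,899.86

$72,899.86


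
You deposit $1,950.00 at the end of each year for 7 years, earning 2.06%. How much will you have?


Formula: FV = PMT * ((1+r)^n - 1) / r
Growth factor: (1 + 0.0206)^7 = 1.153424
Numerator: 1.153424 - 1 = 0.153424
FV = $1,950.00 * 0.153424 / 0.0206 = $14,523.14

$14,523.14


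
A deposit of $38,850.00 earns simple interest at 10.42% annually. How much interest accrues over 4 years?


Formula: I = P * r * t
Substituting: I = $38,850.00 * 0.1042 * 4
Step: I = $38,850.00 * 0.4168
I = $16,192.68

$16,192.68


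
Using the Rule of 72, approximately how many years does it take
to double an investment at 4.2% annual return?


Formula: Years ≈ 72 / r
Substituting: Years ≈ 72 / 4.2
Years ≈ 17.1

17.1 years


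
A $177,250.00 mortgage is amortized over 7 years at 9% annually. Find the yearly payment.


Formula: PMT = PV * r / (1 - (1+r)^(-n))
Denominator: 1 - (1 + 0.09)^(-7) = 0.452966
Numerator: $177,250.00 * 0.09 = 15952.5
PMT = 15952.5 / 0.452966 = $35,217.89

$35,217.89


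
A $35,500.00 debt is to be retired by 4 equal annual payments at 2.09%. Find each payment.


Formula: PMT = PV * r / (1 - (1+r)^(-n))
Denominator: 1 - (1 + 0.0209)^(-4) = 0.079408
Numerator: $35,500.00 * 0.0209 = 741.95
PMT = 741.95 / 0.079408 = $9,343.51

$9,343.51


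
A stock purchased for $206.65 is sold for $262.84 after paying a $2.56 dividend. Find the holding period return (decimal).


Formula: HPR = (P1 - P0 + D) / P0
Gain: $262.84 - $206.65 + $2.56 = $58.75
HPR = $58.75 / $206.65 = 0.2843

0.2843


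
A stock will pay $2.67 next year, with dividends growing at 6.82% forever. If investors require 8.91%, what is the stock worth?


Formula: P = D1 / (r - g)
Spread: r - g = 0.0891 - 0.0682 = 0.0209
Substituting: P = $2.67 / 0.0209
P = $127.75

$127.75


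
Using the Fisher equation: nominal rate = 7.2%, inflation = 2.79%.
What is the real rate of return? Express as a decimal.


Formula: (1 + r_real) = (1 + r_nom) / (1 + inflation)
Substituting: (1 + r_real) = 1.072 / 1.0279
(1 + r_real) = 1.042903
r_real = 1.042903 - 1 = 0.042903

0.042903


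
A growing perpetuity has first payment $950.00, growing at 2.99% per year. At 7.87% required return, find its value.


Formula: PV = C / (r - g)
Spread: r - g = 0.0787 - 0.0299 = 0.0488
Substituting: PV = $950.00 / 0.0488
PV = $19,467.21

$19,467.21


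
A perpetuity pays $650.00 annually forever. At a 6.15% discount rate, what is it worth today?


Formula: PV = C / r
Substituting: PV = $650.00 / 0.0615
PV = $10,569.11

$10,569.11


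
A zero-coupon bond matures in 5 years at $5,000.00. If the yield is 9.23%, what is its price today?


Formula: Price = FV / (1 + r)^n
Substituting: Price = $5,000.00 / (1 + 0.0923)^5
Discount factor: (1.0923)^5 = 1.554926
Price = $5,000.00 / 1.554926 = $3,215.59

$3,215.59


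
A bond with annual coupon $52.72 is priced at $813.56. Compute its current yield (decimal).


Formula: Current yield = annual coupon / price
Substituting: CY = $52.72 / $813.56
CY = 0.064802

0.064802


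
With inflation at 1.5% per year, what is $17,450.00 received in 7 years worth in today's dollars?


Formula: Real value = nominal / (1 + inflation)^years
Price level: (1 + 0.015)^7 = 1.109845
Real value = $17,450.00 / 1.109845 = $15,722.92

$15,722.92


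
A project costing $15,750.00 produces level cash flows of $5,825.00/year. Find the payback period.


Formula: Payback = investment / annual cash flow
Substituting: Payback = $15,750.00 / $5,825.00
Payback = 2.7039 years

2.7039 years


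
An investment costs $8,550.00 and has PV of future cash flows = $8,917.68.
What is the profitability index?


Formula: PI = PV(cash flows) / initial investment
Substituting: PI = $8,917.68 / $8,550.00
PI = 1.043

1.043


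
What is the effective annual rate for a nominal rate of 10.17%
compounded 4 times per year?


Formula: EAR = (1 + r/m)^m - 1
Period rate: r/m = 0.1017 / 4 = 0.025425
Compounding: (1 + 0.025425)^4 = 1.105645
EAR = 1.105645 - 1 = 0.105645

0.105645


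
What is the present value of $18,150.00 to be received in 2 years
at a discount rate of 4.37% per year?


Formula: PV = FV / (1 + r)^n
Substituting: PV = $18,150.00 / (1 + 0.0437)^2
Discount factor: (1.0437)^2 = 1.08931
PV = $18,150.00 / 1.08931 = $16,661.93

$16,661.93


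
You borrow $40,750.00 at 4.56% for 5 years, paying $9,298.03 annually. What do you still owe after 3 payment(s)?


Formula: Balance = PV*(1+r)^k - PMT*((1+r)^k - 1)/r
Growth: (1 + 0.0456)^3 = 1.143133
Accumulated factor: ((1+r)^k - 1)/r = 3.138879
Balance = $40,750.00 * 1.143133 - $9,298.03 * 3.138879
Balance = $17,397.27

$17,397.27


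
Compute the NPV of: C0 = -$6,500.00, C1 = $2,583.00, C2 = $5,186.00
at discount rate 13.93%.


Formula: NPV = C0 + C1/(1+r) + C2/(1+r)^2
Discount C1: $2,583.00 / (1 + 0.1393) = $2,267.18
Discount C2: $5,186.00 / (1 + 0.1393)^2 = $3,995.36
NPV = -$6,500.00 + $2,267.18 + $3,995.36 = -$237.45

-$237.45


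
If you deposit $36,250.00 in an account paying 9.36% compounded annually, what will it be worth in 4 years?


Formula: FV = P * (1 + r)^n
Substituting: FV = $36,250.00 * (1 + 0.0936)^4
Growth factor: (1.0936)^4 = 1.430323
FV = $36,250.00 * 1.430323 = $51,849.19

$51,849.19


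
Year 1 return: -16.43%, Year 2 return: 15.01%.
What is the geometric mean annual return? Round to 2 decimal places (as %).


Formula: Geometric mean = ((1+r1)*(1+r2))^(1/2) - 1
Product: (1 + -0.1643) * (1 + 0.1501) = 0.8357 * 1.1501 = 0.961139
Square root: 0.961139^0.5 = 0.980377
Geometric mean = 0.980377 - 1 = -0.019623
As percentage: -1.96%

-1.96%


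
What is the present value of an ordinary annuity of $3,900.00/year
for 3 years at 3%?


Formula: PV = PMT * (1 - (1+r)^(-n)) / r
Discount factor: (1 + 0.03)^(-3) = 0.915142
Bracket: 1 - 0.915142 = 0.084858
PV = $3,900.00 * 0.084858 / 0.03 = $11,031.58

$11,031.58


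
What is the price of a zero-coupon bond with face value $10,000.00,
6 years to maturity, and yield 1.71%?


Formula: Price = FV / (1 + r)^n
Substituting: Price = $10,000.00 / (1 + 0.0171)^6
Discount factor: (1.0171)^6 = 1.107087
Price = $10,000.00 / 1.107087 = $9,032.71

$9,032.71


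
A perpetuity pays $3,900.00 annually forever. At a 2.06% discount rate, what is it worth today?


Formula: PV = C / r
Substituting: PV = $3,900.00 / 0.0206
PV = $189,320.39

$189,320.39


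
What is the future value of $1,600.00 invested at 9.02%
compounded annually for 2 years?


Formula: FV = P * (1 + r)^n
Substituting: FV = $1,600.00 * (1 + 0.0902)^2
Growth factor: (1.0902)^2 = 1.188536
FV = $1,600.00 * 1.188536 = $1,901.66

$1,901.66


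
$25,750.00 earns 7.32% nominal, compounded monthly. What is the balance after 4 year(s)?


Formula: FV = P * (1 + r/m)^(m*t)
Period rate: r/m = 0.0732 / 12 = 0.0061
Total periods: m*t = 12 * 4 = 48
Growth factor: (1 + 0.0061)^48 = 1.338983
FV = $25,750.00 * 1.338983 = $34,478.82

$34,478.82


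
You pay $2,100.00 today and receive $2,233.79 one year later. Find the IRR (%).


Formula: IRR = C1/C0 - 1
Substituting: IRR = $2,233.79 / $2,100.00 - 1
Ratio: 1.06371 - 1 = 0.06371
IRR = 6.371%

6.371%


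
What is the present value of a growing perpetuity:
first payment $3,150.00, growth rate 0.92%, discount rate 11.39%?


Formula: PV = C / (r - g)
Spread: r - g = 0.1139 - 0.0092 = 0.1047
Substituting: PV = $3,150.00 / 0.1047
PV = $30,085.96

$30,085.96


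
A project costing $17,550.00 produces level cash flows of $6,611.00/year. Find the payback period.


Formula: Payback = investment / annual cash flow
Substituting: Payback = $17,550.00 / $6,611.00
Payback = 2.6547 years

2.6547 years
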